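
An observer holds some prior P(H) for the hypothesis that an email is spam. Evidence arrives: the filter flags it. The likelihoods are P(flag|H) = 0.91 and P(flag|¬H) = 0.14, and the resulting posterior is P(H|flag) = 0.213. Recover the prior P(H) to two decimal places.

Bayes' rule in odds form gives O(H|E) = O(H)·[P(E|H)/P(E|¬H)], hence O(H) = O(H|E)/LR.
Posterior odds = 0.213/(1−0.213) = 0.2706. LR = 0.91/0.14 = 6.5000.
Prior odds = 0.2706/6.5000 = 0.0416, so P(H) = 0.0416/(1+0.0416) ≈ 0.04.

P(H) = 0.04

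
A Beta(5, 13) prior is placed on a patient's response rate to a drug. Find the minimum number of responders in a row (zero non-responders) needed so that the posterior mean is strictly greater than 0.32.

After k responders and 0 non-responders the posterior is Beta(5+k, 13), with mean (5+k)/(5+13+k).
Set (5+k)/(18+k) > 0.32 and solve: k > (0.32·18 − 5)/(1 − 0.32) = 1.118.
The smallest integer exceeding 1.118 is 2, and checking k=2: (7)/(20) = 0.3500 > 0.32.

k = 2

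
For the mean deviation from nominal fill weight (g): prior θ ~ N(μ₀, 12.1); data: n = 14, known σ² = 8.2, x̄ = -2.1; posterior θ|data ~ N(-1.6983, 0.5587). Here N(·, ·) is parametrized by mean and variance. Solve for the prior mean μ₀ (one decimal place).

With known observation variance, the Normal–Normal posterior has precision τ_n = τ₀ + n/σ² and mean μ_n = (τ₀μ₀ + (n/σ²)x̄)/τ_n.
Here τ₀ = 1/12.1 = 0.082645 and τ_data = 14/8.2 = 1.707317, so τ_n = 1.789962.
Rearranging for μ₀: μ₀ = (μ_n·τ_n − τ_data·x̄)/τ₀ = (-1.6983·1.789962 − 1.707317·-2.1) / 0.082645 = 0.545473/0.082645 ≈ 6.6.

μ₀ = 6.6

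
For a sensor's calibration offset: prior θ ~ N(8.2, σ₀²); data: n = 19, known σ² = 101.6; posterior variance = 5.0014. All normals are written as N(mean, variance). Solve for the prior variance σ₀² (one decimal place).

σ₀² = 77.3

Posterior precision equals prior precision plus data precision: 1/σ_n² = 1/σ₀² + n/σ².
So 1/σ₀² = 1/5.0014 − 19/101.6 = 0.199944 − 0.187008 = 0.012936.
Hence σ₀² = 1/0.012936 ≈ 77.3.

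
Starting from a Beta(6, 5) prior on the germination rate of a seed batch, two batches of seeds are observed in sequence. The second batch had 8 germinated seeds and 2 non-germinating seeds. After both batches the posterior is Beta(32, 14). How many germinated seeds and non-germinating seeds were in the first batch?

Because Beta–binomial updating is additive in the counts, the combined data contributed (α_post−α_prior, β_post−β_prior) successes and failures.
Total across both batches: 32−6=26 germinated seeds, 14−5=9 non-germinating seeds.
Subtract the second batch: 26−8=18 germinated seeds and 9−2=7 non-germinating seeds.

18 germinated seeds and 7 non-germinating seeds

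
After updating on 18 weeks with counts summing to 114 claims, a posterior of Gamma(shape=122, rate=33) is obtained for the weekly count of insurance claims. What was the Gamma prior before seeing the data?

A Gamma(α, β) prior (rate parametrization) on a Poisson rate with n observations summing to S gives posterior Gamma(α+S, β+n).
So α = 122 − 114 = 8 and β = 33 − 18 = 15.

Gamma(shape=8, rate=15)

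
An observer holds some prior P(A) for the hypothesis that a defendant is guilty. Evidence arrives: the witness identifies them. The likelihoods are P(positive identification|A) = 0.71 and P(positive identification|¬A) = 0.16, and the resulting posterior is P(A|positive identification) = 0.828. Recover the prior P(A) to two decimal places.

Bayes' rule in odds form gives O(A|E) = O(A)·[P(E|A)/P(E|¬A)], hence O(A) = O(A|E)/LR.
Posterior odds = 0.828/(1−0.828) = 4.8140. LR = 0.71/0.16 = 4.4375.
Prior odds = 4.8140/4.4375 = 1.0848, so P(A) = 1.0848/(1+1.0848) ≈ 0.52.

P(A) = 0.52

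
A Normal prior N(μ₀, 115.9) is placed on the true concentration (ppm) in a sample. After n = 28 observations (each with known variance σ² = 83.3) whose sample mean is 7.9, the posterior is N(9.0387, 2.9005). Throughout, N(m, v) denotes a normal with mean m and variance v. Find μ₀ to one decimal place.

The posterior mean is a precision-weighted average: μ_n = (τ₀μ₀ + τ_data·x̄)/(τ₀+τ_data), with τ₀=1/σ₀² and τ_data=n/σ².
Here τ₀ = 1/115.9 = 0.008628 and τ_data = 28/83.3 = 0.336134, so τ_n = 0.344762.
Rearranging for μ₀: μ₀ = (μ_n·τ_n − τ_data·x̄)/τ₀ = (9.0387·0.344762 − 0.336134·7.9) / 0.008628 = 0.460742/0.008628 ≈ 53.4.

μ₀ = 53.4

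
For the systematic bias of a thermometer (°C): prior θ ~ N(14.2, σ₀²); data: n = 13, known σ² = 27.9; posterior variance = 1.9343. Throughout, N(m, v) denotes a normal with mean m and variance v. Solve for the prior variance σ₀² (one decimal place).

σ₀² = 19.6

For the Normal–Normal model with known σ², precisions add: τ_n = τ₀ + n/σ².
So 1/σ₀² = 1/1.9343 − 13/27.9 = 0.516983 − 0.465950 = 0.051033.
Hence σ₀² = 1/0.051033 ≈ 19.6.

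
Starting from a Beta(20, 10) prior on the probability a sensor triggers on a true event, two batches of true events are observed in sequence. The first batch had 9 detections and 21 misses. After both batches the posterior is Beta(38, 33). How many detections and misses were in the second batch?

9 detections and 2 misses

Because Beta–binomial updating is additive in the counts, the combined data contributed (α_post−α_prior, β_post−β_prior) successes and failures.
Total across both batches: 38−20=18 detections, 33−10=23 misses.
Subtract the first batch: 18−9=9 detections and 23−21=2 misses.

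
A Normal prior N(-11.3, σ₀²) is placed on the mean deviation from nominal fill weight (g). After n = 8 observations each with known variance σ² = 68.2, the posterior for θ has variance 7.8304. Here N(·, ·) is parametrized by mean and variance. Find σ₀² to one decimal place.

Posterior precision equals prior precision plus data precision: 1/σ_n² = 1/σ₀² + n/σ².
So 1/σ₀² = 1/7.8304 − 8/68.2 = 0.127707 − 0.117302 = 0.010405.
Hence σ₀² = 1/0.010405 ≈ 96.1.

σ₀² = 96.1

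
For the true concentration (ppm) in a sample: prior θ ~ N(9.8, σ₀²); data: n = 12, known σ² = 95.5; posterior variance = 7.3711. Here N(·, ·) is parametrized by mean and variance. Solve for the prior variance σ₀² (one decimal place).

For the Normal–Normal model with known σ², precisions add: τ_n = τ₀ + n/σ².
So 1/σ₀² = 1/7.3711 − 12/95.5 = 0.135665 − 0.125654 = 0.010011.
Hence σ₀² = 1/0.010011 ≈ 99.9.

σ₀² = 99.9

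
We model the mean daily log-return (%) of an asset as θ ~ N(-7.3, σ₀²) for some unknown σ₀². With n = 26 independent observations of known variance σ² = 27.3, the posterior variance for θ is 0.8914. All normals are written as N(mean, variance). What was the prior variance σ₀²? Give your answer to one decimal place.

For the Normal–Normal model with known σ², precisions add: τ_n = τ₀ + n/σ².
So 1/σ₀² = 1/0.8914 − 26/27.3 = 1.121831 − 0.952381 = 0.169450.
Hence σ₀² = 1/0.169450 ≈ 5.9.

σ₀² = 5.9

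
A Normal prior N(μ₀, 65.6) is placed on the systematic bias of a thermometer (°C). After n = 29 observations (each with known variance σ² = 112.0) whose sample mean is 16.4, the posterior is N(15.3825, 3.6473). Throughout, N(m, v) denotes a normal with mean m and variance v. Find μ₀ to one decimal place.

μ₀ = -1.9

The posterior mean is a precision-weighted average: μ_n = (τ₀μ₀ + τ_data·x̄)/(τ₀+τ_data), with τ₀=1/σ₀² and τ_data=n/σ².
Here τ₀ = 1/65.6 = 0.015244 and τ_data = 29/112.0 = 0.258929, so τ_n = 0.274173.
Rearranging for μ₀: μ₀ = (μ_n·τ_n − τ_data·x̄)/τ₀ = (15.3825·0.274173 − 0.258929·16.4) / 0.015244 = -0.028969/0.015244 ≈ -1.9.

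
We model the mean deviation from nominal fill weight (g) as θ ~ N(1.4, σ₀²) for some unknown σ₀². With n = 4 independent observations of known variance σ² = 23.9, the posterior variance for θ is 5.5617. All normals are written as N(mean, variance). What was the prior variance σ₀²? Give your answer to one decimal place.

σ₀² = 80.4

For the Normal–Normal model with known σ², precisions add: τ_n = τ₀ + n/σ².
So 1/σ₀² = 1/5.5617 − 4/23.9 = 0.179801 − 0.167364 = 0.012437.
Hence σ₀² = 1/0.012437 ≈ 80.4.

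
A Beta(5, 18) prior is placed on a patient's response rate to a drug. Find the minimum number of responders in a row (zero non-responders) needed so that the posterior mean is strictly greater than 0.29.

After k responders and 0 non-responders the posterior is Beta(5+k, 18), with mean (5+k)/(5+18+k).
Set (5+k)/(23+k) > 0.29 and solve: k > (0.29·23 − 5)/(1 − 0.29) = 2.352.
The smallest integer exceeding 2.352 is 3, and checking k=3: (8)/(26) = 0.3077 > 0.29.

k = 3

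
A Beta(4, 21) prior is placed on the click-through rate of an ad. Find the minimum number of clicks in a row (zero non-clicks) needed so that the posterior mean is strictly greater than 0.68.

After k clicks and 0 non-clicks the posterior is Beta(4+k, 21), with mean (4+k)/(4+21+k).
Set (4+k)/(25+k) > 0.68 and solve: k > (0.68·25 − 4)/(1 − 0.68) = 40.625.
The smallest integer exceeding 40.625 is 41.

k = 41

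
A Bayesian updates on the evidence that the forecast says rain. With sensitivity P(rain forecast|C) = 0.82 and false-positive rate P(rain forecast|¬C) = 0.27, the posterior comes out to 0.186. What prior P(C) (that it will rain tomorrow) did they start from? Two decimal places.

In odds form, posterior odds = prior odds × likelihood ratio, so prior odds = posterior odds ÷ LR.
Posterior odds = 0.186/(1−0.186) = 0.2285. LR = 0.82/0.27 = 3.0370.
Prior odds = 0.2285/3.0370 = 0.0752, so P(C) = 0.0752/(1+0.0752) ≈ 0.07.

P(C) = 0.07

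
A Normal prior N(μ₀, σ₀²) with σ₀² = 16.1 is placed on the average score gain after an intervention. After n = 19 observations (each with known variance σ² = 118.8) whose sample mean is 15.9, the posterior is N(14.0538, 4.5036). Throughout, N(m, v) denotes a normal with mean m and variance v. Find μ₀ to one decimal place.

μ₀ = 9.3

The posterior mean is a precision-weighted average: μ_n = (τ₀μ₀ + τ_data·x̄)/(τ₀+τ_data), with τ₀=1/σ₀² and τ_data=n/σ².
Here τ₀ = 1/16.1 = 0.062112 and τ_data = 19/118.8 = 0.159933, so τ_n = 0.222045.
Rearranging for μ₀: μ₀ = (μ_n·τ_n − τ_data·x̄)/τ₀ = (14.0538·0.222045 − 0.159933·15.9) / 0.062112 = 0.577641/0.062112 ≈ 9.3.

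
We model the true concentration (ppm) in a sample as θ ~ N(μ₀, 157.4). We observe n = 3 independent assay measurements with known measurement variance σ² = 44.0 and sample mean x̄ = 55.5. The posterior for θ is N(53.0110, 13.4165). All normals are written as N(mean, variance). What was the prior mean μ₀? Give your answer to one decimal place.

μ₀ = 26.3

The posterior mean is a precision-weighted average: μ_n = (τ₀μ₀ + τ_data·x̄)/(τ₀+τ_data), with τ₀=1/σ₀² and τ_data=n/σ².
Here τ₀ = 1/157.4 = 0.006353 and τ_data = 3/44.0 = 0.068182, so τ_n = 0.074535.
Rearranging for μ₀: μ₀ = (μ_n·τ_n − τ_data·x̄)/τ₀ = (53.0110·0.074535 − 0.068182·55.5) / 0.006353 = 0.167074/0.006353 ≈ 26.3.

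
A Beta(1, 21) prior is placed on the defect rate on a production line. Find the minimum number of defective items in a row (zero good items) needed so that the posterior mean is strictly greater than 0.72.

k = 54

After k defective items and 0 good items the posterior is Beta(1+k, 21), with mean (1+k)/(1+21+k).
Set (1+k)/(22+k) > 0.72 and solve: k > (0.72·22 − 1)/(1 − 0.72) = 53.000.
The smallest integer exceeding 53.000 is 54.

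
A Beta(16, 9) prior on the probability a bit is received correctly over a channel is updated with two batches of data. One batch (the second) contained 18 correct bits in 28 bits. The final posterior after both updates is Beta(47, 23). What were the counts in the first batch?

13 correct bits and 4 errors

Sequential conjugate updates are equivalent to a single update on the pooled data, so total successes = posterior α − prior α and total failures = posterior β − prior β.
Total across both batches: 47−16=31 correct bits, 23−9=14 errors.
Subtract the second batch: 31−18=13 correct bits and 14−10=4 errors.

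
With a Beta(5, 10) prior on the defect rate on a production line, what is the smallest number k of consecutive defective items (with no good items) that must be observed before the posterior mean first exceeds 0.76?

k = 27

After k defective items and 0 good items the posterior is Beta(5+k, 10), with mean (5+k)/(5+10+k).
Set (5+k)/(15+k) > 0.76 and solve: k > (0.76·15 − 5)/(1 − 0.76) = 26.667.
The smallest integer exceeding 26.667 is 27.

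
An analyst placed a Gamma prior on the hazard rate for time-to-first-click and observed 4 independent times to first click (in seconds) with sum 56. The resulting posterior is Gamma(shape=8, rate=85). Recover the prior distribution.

For an exponential likelihood with a Gamma(α, β) prior on the rate, n observations with total T give posterior Gamma(α+n, β+T).
So α = 8 − 4 = 4 and β = 85 − 56 = 29.

Gamma(shape=4, rate=29)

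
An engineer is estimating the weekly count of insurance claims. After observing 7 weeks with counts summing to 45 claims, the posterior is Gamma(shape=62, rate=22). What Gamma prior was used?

Gamma(shape=17, rate=15)

Gamma–Poisson conjugacy: posterior shape = α + Σxᵢ, posterior rate = β + n.
So α = 62 − 45 = 17 and β = 22 − 7 = 15.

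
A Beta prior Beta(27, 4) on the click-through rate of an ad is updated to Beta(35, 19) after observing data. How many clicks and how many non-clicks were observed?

8 clicks and 15 non-clicks

A Beta(a, b) prior with s successes and f failures in binomial data gives a Beta(a+s, b+f) posterior.
Match parameters: s=35−27=8, f=19−4=15.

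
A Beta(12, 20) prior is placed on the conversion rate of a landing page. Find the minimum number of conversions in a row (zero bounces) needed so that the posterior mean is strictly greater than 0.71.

After k conversions and 0 bounces the posterior is Beta(12+k, 20), with mean (12+k)/(12+20+k).
Set (12+k)/(32+k) > 0.71 and solve: k > (0.71·32 − 12)/(1 − 0.71) = 36.966.
The smallest integer exceeding 36.966 is 37, and checking k=37: (49)/(69) = 0.7101 > 0.71.

k = 37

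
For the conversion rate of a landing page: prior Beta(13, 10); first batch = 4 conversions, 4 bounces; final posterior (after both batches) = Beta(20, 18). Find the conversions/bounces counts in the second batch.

Because Beta–binomial updating is additive in the counts, the combined data contributed (α_post−α_prior, β_post−β_prior) successes and failures.
Total across both batches: 20−13=7 conversions, 18−10=8 bounces.
Subtract the first batch: 7−4=3 conversions and 8−4=4 bounces.

3 conversions and 4 bounces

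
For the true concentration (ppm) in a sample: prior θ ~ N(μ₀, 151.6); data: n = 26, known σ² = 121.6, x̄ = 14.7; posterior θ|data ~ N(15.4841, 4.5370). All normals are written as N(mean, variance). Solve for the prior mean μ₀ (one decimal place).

μ₀ = 40.9

The posterior mean is a precision-weighted average: μ_n = (τ₀μ₀ + τ_data·x̄)/(τ₀+τ_data), with τ₀=1/σ₀² and τ_data=n/σ².
Here τ₀ = 1/151.6 = 0.006596 and τ_data = 26/121.6 = 0.213816, so τ_n = 0.220412.
Rearranging for μ₀: μ₀ = (μ_n·τ_n − τ_data·x̄)/τ₀ = (15.4841·0.220412 − 0.213816·14.7) / 0.006596 = 0.269786/0.006596 ≈ 40.9.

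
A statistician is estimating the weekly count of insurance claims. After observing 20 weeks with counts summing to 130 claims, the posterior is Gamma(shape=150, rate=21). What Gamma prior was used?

Gamma(shape=20, rate=1)

Gamma–Poisson conjugacy: posterior shape = α + Σxᵢ, posterior rate = β + n.
So α = 150 − 130 = 20 and β = 21 − 20 = 1.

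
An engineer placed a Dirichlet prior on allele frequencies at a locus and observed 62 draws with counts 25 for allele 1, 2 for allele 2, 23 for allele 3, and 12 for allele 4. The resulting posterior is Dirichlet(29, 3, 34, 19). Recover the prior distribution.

For a Dirichlet(α) prior with multinomial counts c, the posterior is Dirichlet(α + c) componentwise.
Subtract each count from the matching posterior parameter: 29−25=4, 3−2=1, 34−23=11, 19−12=7.

Dirichlet(4, 1, 11, 7)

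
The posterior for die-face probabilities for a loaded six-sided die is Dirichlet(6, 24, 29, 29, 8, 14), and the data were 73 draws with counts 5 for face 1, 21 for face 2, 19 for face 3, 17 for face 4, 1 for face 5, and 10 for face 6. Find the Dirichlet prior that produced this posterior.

Dirichlet(1, 3, 10, 12, 7, 4)

For a Dirichlet(α) prior with multinomial counts c, the posterior is Dirichlet(α + c) componentwise.
Subtract each count from the matching posterior parameter: 6−5=1, 24−21=3, 29−19=10, 29−17=12, 8−1=7, 14−10=4.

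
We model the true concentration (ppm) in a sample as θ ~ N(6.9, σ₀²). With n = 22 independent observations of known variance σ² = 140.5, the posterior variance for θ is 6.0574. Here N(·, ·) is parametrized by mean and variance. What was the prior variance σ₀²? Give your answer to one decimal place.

For the Normal–Normal model with known σ², precisions add: τ_n = τ₀ + n/σ².
So 1/σ₀² = 1/6.0574 − 22/140.5 = 0.165087 − 0.156584 = 0.008503.
Hence σ₀² = 1/0.008503 ≈ 117.6.

σ₀² = 117.6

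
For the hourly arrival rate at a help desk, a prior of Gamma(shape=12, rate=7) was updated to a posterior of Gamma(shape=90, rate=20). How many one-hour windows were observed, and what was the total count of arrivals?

A Gamma(α, β) prior (rate parametrization) on a Poisson rate with n observations summing to S gives posterior Gamma(α+S, β+n).
Matching: Σxᵢ = 90 − 12 = 78 and n = 20 − 7 = 13.

n = 13 one-hour windows with total 78 arrivals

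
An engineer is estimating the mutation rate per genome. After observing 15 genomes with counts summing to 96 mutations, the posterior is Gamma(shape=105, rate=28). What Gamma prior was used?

Gamma(shape=9, rate=13)

Gamma–Poisson conjugacy: posterior shape = α + Σxᵢ, posterior rate = β + n.
So α = 105 − 96 = 9 and β = 28 − 15 = 13.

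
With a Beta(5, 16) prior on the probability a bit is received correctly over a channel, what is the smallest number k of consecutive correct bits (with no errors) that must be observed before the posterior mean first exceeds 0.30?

After k correct bits and 0 errors the posterior is Beta(5+k, 16), with mean (5+k)/(5+16+k).
Set (5+k)/(21+k) > 0.30 and solve: k > (0.30·21 − 5)/(1 − 0.30) = 1.857.
The smallest integer exceeding 1.857 is 2, and checking k=2: (7)/(23) = 0.3043 > 0.30.

k = 2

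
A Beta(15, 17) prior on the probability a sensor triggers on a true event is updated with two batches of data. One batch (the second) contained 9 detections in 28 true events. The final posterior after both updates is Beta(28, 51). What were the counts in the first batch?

4 detections and 15 misses

Because Beta–binomial updating is additive in the counts, the combined data contributed (α_post−α_prior, β_post−β_prior) successes and failures.
Total across both batches: 28−15=13 detections, 51−17=34 misses.
Subtract the second batch: 13−9=4 detections and 34−19=15 misses.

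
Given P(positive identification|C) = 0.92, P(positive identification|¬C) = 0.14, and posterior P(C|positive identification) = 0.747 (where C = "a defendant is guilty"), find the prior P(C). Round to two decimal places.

P(C) = 0.31

In odds form, posterior odds = prior odds × likelihood ratio, so prior odds = posterior odds ÷ LR.
Posterior odds = 0.747/(1−0.747) = 2.9526. LR = 0.92/0.14 = 6.5714.
Prior odds = 2.9526/6.5714 = 0.4493, so P(C) = 0.4493/(1+0.4493) ≈ 0.31.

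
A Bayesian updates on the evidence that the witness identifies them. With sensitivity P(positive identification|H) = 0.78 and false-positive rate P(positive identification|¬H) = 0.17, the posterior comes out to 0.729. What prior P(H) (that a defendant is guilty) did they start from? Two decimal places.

P(H) = 0.37

In odds form, posterior odds = prior odds × likelihood ratio, so prior odds = posterior odds ÷ LR.
Posterior odds = 0.729/(1−0.729) = 2.6900. LR = 0.78/0.17 = 4.5882.
Prior odds = 2.6900/4.5882 = 0.5863, so P(H) = 0.5863/(1+0.5863) ≈ 0.37.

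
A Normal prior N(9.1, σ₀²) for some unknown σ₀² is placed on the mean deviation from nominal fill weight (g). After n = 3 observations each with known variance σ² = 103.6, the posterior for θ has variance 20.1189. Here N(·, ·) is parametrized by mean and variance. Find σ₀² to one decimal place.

For the Normal–Normal model with known σ², precisions add: τ_n = τ₀ + n/σ².
So 1/σ₀² = 1/20.1189 − 3/103.6 = 0.049705 − 0.028958 = 0.020747.
Hence σ₀² = 1/0.020747 ≈ 48.2.

σ₀² = 48.2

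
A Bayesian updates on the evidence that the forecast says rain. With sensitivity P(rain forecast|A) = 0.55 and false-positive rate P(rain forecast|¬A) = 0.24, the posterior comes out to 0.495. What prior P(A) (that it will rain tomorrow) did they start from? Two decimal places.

Bayes' rule in odds form gives O(A|E) = O(A)·[P(E|A)/P(E|¬A)], hence O(A) = O(A|E)/LR.
Posterior odds = 0.495/(1−0.495) = 0.9802. LR = 0.55/0.24 = 2.2917.
Prior odds = 0.9802/2.2917 = 0.4277, so P(A) = 0.4277/(1+0.4277) ≈ 0.30.

P(A) = 0.30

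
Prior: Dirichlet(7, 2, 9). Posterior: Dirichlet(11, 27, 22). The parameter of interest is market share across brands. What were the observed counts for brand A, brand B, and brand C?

counts (4, 25, 13)

For a Dirichlet(α) prior with multinomial counts c, the posterior is Dirichlet(α + c) componentwise.
Counts are posterior − prior componentwise: 11−7=4, 27−2=25, 22−9=13.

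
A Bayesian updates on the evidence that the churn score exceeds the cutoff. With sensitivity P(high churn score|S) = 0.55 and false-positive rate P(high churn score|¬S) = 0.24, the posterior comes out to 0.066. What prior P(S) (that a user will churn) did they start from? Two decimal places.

In odds form, posterior odds = prior odds × likelihood ratio, so prior odds = posterior odds ÷ LR.
Posterior odds = 0.066/(1−0.066) = 0.0707. LR = 0.55/0.24 = 2.2917.
Prior odds = 0.0707/2.2917 = 0.0309, so P(S) = 0.0309/(1+0.0309) ≈ 0.03.

P(S) = 0.03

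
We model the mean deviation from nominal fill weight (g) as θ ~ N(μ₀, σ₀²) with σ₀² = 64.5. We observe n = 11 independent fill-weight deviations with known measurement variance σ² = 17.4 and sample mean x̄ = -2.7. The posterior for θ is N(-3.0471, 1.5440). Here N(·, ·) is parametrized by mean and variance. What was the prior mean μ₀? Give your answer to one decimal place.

μ₀ = -17.2

With known observation variance, the Normal–Normal posterior has precision τ_n = τ₀ + n/σ² and mean μ_n = (τ₀μ₀ + (n/σ²)x̄)/τ_n.
Here τ₀ = 1/64.5 = 0.015504 and τ_data = 11/17.4 = 0.632184, so τ_n = 0.647688.
Rearranging for μ₀: μ₀ = (μ_n·τ_n − τ_data·x̄)/τ₀ = (-3.0471·0.647688 − 0.632184·-2.7) / 0.015504 = -0.266673/0.015504 ≈ -17.2.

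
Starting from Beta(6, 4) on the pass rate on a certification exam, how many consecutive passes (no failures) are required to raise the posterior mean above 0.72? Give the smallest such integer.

After k passes and 0 failures the posterior is Beta(6+k, 4), with mean (6+k)/(6+4+k).
Set (6+k)/(10+k) > 0.72 and solve: k > (0.72·10 − 6)/(1 − 0.72) = 4.286.
The smallest integer exceeding 4.286 is 5.

k = 5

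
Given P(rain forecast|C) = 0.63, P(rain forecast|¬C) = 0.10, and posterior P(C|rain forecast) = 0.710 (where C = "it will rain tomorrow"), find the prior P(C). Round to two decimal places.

P(C) = 0.28

Bayes' rule in odds form gives O(C|E) = O(C)·[P(E|C)/P(E|¬C)], hence O(C) = O(C|E)/LR.
Posterior odds = 0.710/(1−0.710) = 2.4483. LR = 0.63/0.10 = 6.3000.
Prior odds = 2.4483/6.3000 = 0.3886, so P(C) = 0.3886/(1+0.3886) ≈ 0.28.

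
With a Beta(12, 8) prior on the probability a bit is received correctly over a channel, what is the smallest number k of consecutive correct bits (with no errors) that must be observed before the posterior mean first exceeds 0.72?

After k correct bits and 0 errors the posterior is Beta(12+k, 8), with mean (12+k)/(12+8+k).
Set (12+k)/(20+k) > 0.72 and solve: k > (0.72·20 − 12)/(1 − 0.72) = 8.571.
The smallest integer exceeding 8.571 is 9, and checking k=9: (21)/(29) = 0.7241 > 0.72.

k = 9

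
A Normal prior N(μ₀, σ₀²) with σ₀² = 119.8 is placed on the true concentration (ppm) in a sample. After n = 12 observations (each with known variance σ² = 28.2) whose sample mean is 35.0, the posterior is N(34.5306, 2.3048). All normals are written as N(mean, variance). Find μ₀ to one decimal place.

With known observation variance, the Normal–Normal posterior has precision τ_n = τ₀ + n/σ² and mean μ_n = (τ₀μ₀ + (n/σ²)x̄)/τ_n.
Here τ₀ = 1/119.8 = 0.008347 and τ_data = 12/28.2 = 0.425532, so τ_n = 0.433879.
Rearranging for μ₀: μ₀ = (μ_n·τ_n − τ_data·x̄)/τ₀ = (34.5306·0.433879 − 0.425532·35.0) / 0.008347 = 0.088482/0.008347 ≈ 10.6.

μ₀ = 10.6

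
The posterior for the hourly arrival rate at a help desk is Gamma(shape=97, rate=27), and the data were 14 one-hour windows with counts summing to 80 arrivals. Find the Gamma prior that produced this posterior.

Gamma–Poisson conjugacy: posterior shape = α + Σxᵢ, posterior rate = β + n.
So α = 97 − 80 = 17 and β = 27 − 14 = 13.

Gamma(shape=17, rate=13)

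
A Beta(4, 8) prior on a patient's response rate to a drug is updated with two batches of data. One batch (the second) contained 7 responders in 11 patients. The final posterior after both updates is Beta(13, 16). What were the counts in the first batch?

Because Beta–binomial updating is additive in the counts, the combined data contributed (α_post−α_prior, β_post−β_prior) successes and failures.
Total across both batches: 13−4=9 responders, 16−8=8 non-responders.
Subtract the second batch: 9−7=2 responders and 8−4=4 non-responders.

2 responders and 4 non-responders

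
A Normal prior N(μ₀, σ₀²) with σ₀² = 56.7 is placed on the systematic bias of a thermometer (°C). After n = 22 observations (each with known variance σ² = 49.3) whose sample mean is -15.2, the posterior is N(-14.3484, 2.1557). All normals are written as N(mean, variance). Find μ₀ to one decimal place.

The posterior mean is a precision-weighted average: μ_n = (τ₀μ₀ + τ_data·x̄)/(τ₀+τ_data), with τ₀=1/σ₀² and τ_data=n/σ².
Here τ₀ = 1/56.7 = 0.017637 and τ_data = 22/49.3 = 0.446247, so τ_n = 0.463884.
Rearranging for μ₀: μ₀ = (μ_n·τ_n − τ_data·x̄)/τ₀ = (-14.3484·0.463884 − 0.446247·-15.2) / 0.017637 = 0.126961/0.017637 ≈ 7.2.

μ₀ = 7.2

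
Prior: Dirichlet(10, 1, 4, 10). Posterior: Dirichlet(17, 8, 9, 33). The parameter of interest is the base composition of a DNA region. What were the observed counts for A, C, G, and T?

counts (7, 7, 5, 23)

For a Dirichlet(α) prior with multinomial counts c, the posterior is Dirichlet(α + c) componentwise.
Counts are posterior − prior componentwise: 17−10=7, 8−1=7, 9−4=5, 33−10=23.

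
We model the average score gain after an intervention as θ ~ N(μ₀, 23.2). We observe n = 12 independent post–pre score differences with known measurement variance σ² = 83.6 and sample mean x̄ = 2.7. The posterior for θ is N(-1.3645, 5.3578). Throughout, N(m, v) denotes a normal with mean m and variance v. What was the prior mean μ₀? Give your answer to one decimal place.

The posterior mean is a precision-weighted average: μ_n = (τ₀μ₀ + τ_data·x̄)/(τ₀+τ_data), with τ₀=1/σ₀² and τ_data=n/σ².
Here τ₀ = 1/23.2 = 0.043103 and τ_data = 12/83.6 = 0.143541, so τ_n = 0.186644.
Rearranging for μ₀: μ₀ = (μ_n·τ_n − τ_data·x̄)/τ₀ = (-1.3645·0.186644 − 0.143541·2.7) / 0.043103 = -0.642236/0.043103 ≈ -14.9.

μ₀ = -14.9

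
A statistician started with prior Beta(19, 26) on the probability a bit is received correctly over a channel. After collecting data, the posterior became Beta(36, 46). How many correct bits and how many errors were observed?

17 correct bits and 20 errors

Under Beta–binomial conjugacy the posterior parameters are (α+s, β+f).
So s = 36 − 19 = 17 and f = 46 − 26 = 20.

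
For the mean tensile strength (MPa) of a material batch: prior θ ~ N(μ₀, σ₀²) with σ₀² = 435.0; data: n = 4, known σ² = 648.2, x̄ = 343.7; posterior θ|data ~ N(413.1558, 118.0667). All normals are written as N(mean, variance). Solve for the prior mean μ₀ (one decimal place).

The posterior mean is a precision-weighted average: μ_n = (τ₀μ₀ + τ_data·x̄)/(τ₀+τ_data), with τ₀=1/σ₀² and τ_data=n/σ².
Here τ₀ = 1/435.0 = 0.002299 and τ_data = 4/648.2 = 0.006171, so τ_n = 0.008470.
Rearranging for μ₀: μ₀ = (μ_n·τ_n − τ_data·x̄)/τ₀ = (413.1558·0.008470 − 0.006171·343.7) / 0.002299 = 1.378457/0.002299 ≈ 599.6.

μ₀ = 599.6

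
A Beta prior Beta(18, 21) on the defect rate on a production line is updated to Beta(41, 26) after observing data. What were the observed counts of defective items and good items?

23 defective items and 5 good items

A Beta(α, β) prior with s successes and f failures in binomial data gives a Beta(α+s, β+f) posterior.
So s = 41 − 18 = 23 and f = 26 − 21 = 5.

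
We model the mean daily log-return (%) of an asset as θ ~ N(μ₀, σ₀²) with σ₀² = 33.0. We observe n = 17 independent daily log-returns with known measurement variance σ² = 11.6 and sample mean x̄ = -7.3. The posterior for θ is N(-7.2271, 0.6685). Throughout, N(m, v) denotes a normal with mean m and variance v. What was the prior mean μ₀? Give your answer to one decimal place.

μ₀ = -3.7

The posterior mean is a precision-weighted average: μ_n = (τ₀μ₀ + τ_data·x̄)/(τ₀+τ_data), with τ₀=1/σ₀² and τ_data=n/σ².
Here τ₀ = 1/33.0 = 0.030303 and τ_data = 17/11.6 = 1.465517, so τ_n = 1.495820.
Rearranging for μ₀: μ₀ = (μ_n·τ_n − τ_data·x̄)/τ₀ = (-7.2271·1.495820 − 1.465517·-7.3) / 0.030303 = -0.112167/0.030303 ≈ -3.7.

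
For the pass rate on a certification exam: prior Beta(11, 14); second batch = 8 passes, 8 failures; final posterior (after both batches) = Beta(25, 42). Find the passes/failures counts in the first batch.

Sequential conjugate updates are equivalent to a single update on the pooled data, so total successes = posterior α − prior α and total failures = posterior β − prior β.
Total across both batches: 25−11=14 passes, 42−14=28 failures.
Subtract the second batch: 14−8=6 passes and 28−8=20 failures.

6 passes and 20 failures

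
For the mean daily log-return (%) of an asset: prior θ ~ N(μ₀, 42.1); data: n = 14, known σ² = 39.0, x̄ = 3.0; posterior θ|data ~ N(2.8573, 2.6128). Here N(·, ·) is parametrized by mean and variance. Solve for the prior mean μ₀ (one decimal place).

μ₀ = 0.7

With known observation variance, the Normal–Normal posterior has precision τ_n = τ₀ + n/σ² and mean μ_n = (τ₀μ₀ + (n/σ²)x̄)/τ_n.
Here τ₀ = 1/42.1 = 0.023753 and τ_data = 14/39.0 = 0.358974, so τ_n = 0.382727.
Rearranging for μ₀: μ₀ = (μ_n·τ_n − τ_data·x̄)/τ₀ = (2.8573·0.382727 − 0.358974·3.0) / 0.023753 = 0.016644/0.023753 ≈ 0.7.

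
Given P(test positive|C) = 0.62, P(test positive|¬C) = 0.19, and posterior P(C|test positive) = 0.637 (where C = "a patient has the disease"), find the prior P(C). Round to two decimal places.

P(C) = 0.35

In odds form, posterior odds = prior odds × likelihood ratio, so prior odds = posterior odds ÷ LR.
Posterior odds = 0.637/(1−0.637) = 1.7548. LR = 0.62/0.19 = 3.2632.
Prior odds = 1.7548/3.2632 = 0.5378, so P(C) = 0.5378/(1+0.5378) ≈ 0.35.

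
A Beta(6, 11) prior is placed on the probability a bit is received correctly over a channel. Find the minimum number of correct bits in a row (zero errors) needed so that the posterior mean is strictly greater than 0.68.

k = 18

After k correct bits and 0 errors the posterior is Beta(6+k, 11), with mean (6+k)/(6+11+k).
Set (6+k)/(17+k) > 0.68 and solve: k > (0.68·17 − 6)/(1 − 0.68) = 17.375.
The smallest integer exceeding 17.375 is 18, and checking k=18: (24)/(35) = 0.6857 > 0.68.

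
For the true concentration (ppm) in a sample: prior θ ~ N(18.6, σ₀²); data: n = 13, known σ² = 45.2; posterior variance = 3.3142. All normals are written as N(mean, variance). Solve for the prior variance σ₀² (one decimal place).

σ₀² = 70.8

For the Normal–Normal model with known σ², precisions add: τ_n = τ₀ + n/σ².
So 1/σ₀² = 1/3.3142 − 13/45.2 = 0.301732 − 0.287611 = 0.014121.
Hence σ₀² = 1/0.014121 ≈ 70.8.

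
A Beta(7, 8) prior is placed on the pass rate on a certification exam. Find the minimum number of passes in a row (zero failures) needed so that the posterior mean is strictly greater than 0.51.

After k passes and 0 failures the posterior is Beta(7+k, 8), with mean (7+k)/(7+8+k).
Set (7+k)/(15+k) > 0.51 and solve: k > (0.51·15 − 7)/(1 − 0.51) = 1.327.
The smallest integer exceeding 1.327 is 2, and checking k=2: (9)/(17) = 0.5294 > 0.51.

k = 2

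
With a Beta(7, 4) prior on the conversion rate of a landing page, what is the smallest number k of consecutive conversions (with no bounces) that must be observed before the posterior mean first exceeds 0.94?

k = 56

After k conversions and 0 bounces the posterior is Beta(7+k, 4), with mean (7+k)/(7+4+k).
Set (7+k)/(11+k) > 0.94 and solve: k > (0.94·11 − 7)/(1 − 0.94) = 55.667.
The smallest integer exceeding 55.667 is 56, and checking k=56: (63)/(67) = 0.9403 > 0.94.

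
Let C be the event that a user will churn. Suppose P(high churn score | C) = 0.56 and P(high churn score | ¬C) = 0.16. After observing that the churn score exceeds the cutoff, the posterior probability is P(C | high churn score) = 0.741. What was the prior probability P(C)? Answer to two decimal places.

Bayes' rule in odds form gives O(C|E) = O(C)·[P(E|C)/P(E|¬C)], hence O(C) = O(C|E)/LR.
Posterior odds = 0.741/(1−0.741) = 2.8610. LR = 0.56/0.16 = 3.5000.
Prior odds = 2.8610/3.5000 = 0.8174, so P(C) = 0.8174/(1+0.8174) ≈ 0.45.

P(C) = 0.45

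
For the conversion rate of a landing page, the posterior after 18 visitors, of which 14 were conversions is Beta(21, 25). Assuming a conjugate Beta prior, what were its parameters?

Beta(7, 21)

Under Beta–binomial conjugacy the posterior parameters are (a+s, b+f).
Subtract the data counts: 21−14=7, 25−4=21.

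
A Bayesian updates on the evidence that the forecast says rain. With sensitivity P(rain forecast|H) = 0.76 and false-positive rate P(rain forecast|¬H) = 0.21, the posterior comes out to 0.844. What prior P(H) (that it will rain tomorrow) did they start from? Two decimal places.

P(H) = 0.60

In odds form, posterior odds = prior odds × likelihood ratio, so prior odds = posterior odds ÷ LR.
Posterior odds = 0.844/(1−0.844) = 5.4103. LR = 0.76/0.21 = 3.6190.
Prior odds = 5.4103/3.6190 = 1.4950, so P(H) = 1.4950/(1+1.4950) ≈ 0.60.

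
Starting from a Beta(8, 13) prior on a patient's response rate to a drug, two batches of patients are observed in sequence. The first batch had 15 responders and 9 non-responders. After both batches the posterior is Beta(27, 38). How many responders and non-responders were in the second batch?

Because Beta–binomial updating is additive in the counts, the combined data contributed (α_post−α_prior, β_post−β_prior) successes and failures.
Total across both batches: 27−8=19 responders, 38−13=25 non-responders.
Subtract the first batch: 19−15=4 responders and 25−9=16 non-responders.

4 responders and 16 non-responders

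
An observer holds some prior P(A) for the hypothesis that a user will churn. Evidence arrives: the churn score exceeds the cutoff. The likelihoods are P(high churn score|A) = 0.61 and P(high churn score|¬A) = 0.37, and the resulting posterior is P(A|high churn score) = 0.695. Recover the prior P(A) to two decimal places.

Bayes' rule in odds form gives O(A|E) = O(A)·[P(E|A)/P(E|¬A)], hence O(A) = O(A|E)/LR.
Posterior odds = 0.695/(1−0.695) = 2.2787. LR = 0.61/0.37 = 1.6486.
Prior odds = 2.2787/1.6486 = 1.3822, so P(A) = 1.3822/(1+1.3822) ≈ 0.58.

P(A) = 0.58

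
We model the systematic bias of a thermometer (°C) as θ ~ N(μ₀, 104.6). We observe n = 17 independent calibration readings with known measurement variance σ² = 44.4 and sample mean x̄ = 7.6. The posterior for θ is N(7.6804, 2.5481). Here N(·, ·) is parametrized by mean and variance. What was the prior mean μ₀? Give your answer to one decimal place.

μ₀ = 10.9

With known observation variance, the Normal–Normal posterior has precision τ_n = τ₀ + n/σ² and mean μ_n = (τ₀μ₀ + (n/σ²)x̄)/τ_n.
Here τ₀ = 1/104.6 = 0.009560 and τ_data = 17/44.4 = 0.382883, so τ_n = 0.392443.
Rearranging for μ₀: μ₀ = (μ_n·τ_n − τ_data·x̄)/τ₀ = (7.6804·0.392443 − 0.382883·7.6) / 0.009560 = 0.104208/0.009560 ≈ 10.9.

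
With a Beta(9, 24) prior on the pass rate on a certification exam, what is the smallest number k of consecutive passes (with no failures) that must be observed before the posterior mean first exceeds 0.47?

After k passes and 0 failures the posterior is Beta(9+k, 24), with mean (9+k)/(9+24+k).
Set (9+k)/(33+k) > 0.47 and solve: k > (0.47·33 − 9)/(1 − 0.47) = 12.283.
The smallest integer exceeding 12.283 is 13, and checking k=13: (22)/(46) = 0.4783 > 0.47.

k = 13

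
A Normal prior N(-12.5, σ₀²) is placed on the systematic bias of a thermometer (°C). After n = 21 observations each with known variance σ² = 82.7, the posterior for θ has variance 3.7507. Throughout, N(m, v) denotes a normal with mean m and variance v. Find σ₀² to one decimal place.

Posterior precision equals prior precision plus data precision: 1/σ_n² = 1/σ₀² + n/σ².
So 1/σ₀² = 1/3.7507 − 21/82.7 = 0.266617 − 0.253930 = 0.012687.
Hence σ₀² = 1/0.012687 ≈ 78.8.

σ₀² = 78.8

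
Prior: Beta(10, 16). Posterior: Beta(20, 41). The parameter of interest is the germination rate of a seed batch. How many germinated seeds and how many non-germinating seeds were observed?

10 germinated seeds and 25 non-germinating seeds

Beta is conjugate to the binomial likelihood: posterior = Beta(a+s, b+f).
Match parameters: s=20−10=10, f=41−16=25.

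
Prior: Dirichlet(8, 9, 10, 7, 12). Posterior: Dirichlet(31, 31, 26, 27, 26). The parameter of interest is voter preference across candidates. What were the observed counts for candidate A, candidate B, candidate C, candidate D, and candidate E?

For a Dirichlet(α) prior with multinomial counts c, the posterior is Dirichlet(α + c) componentwise.
Counts are posterior − prior componentwise: 31−8=23, 31−9=22, 26−10=16, 27−7=20, 26−12=14.

counts (23, 22, 16, 20, 14)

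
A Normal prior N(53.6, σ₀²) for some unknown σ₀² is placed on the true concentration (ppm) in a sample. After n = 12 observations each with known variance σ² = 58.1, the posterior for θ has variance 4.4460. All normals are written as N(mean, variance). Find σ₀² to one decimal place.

σ₀² = 54.4

Posterior precision equals prior precision plus data precision: 1/σ_n² = 1/σ₀² + n/σ².
So 1/σ₀² = 1/4.4460 − 12/58.1 = 0.224921 − 0.206540 = 0.018381.
Hence σ₀² = 1/0.018381 ≈ 54.4.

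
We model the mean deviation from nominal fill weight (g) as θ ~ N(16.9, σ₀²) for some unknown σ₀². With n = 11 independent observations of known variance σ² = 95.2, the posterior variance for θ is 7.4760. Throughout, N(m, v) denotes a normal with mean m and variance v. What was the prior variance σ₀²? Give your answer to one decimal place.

Posterior precision equals prior precision plus data precision: 1/σ_n² = 1/σ₀² + n/σ².
So 1/σ₀² = 1/7.4760 − 11/95.2 = 0.133761 − 0.115546 = 0.018215.
Hence σ₀² = 1/0.018215 ≈ 54.9.

σ₀² = 54.9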